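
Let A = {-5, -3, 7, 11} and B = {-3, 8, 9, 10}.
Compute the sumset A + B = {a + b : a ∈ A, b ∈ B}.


A + B = {a + b : a ∈ A, b ∈ B}.
Enumerate all |A|·|B| = 4·4 = 16 pairs (a, b) and collect distinct sums.
a = -5: -5+-3=-8, -5+8=3, -5+9=4, -5+10=5
a = -3: -3+-3=-6, -3+8=5, -3+9=6, -3+10=7
a = 7: 7+-3=4, 7+8=15, 7+9=16, 7+10=17
a = 11: 11+-3=8, 11+8=19, 11+9=20, 11+10=21
Collecting distinct sums: A + B = {-8, -6, 3, 4, 5, 6, 7, 8, 15, 16, 17, 19, 20, 21}
|A + B| = 14

A + B = {-8, -6, 3, 4, 5, 6, 7, 8, 15, 16, 17, 19, 20, 21}


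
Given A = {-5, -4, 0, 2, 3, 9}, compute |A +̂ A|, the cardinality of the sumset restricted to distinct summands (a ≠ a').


Restricted sumset: A +̂ A = {a + a' : a ∈ A, a' ∈ A, a ≠ a'}.
Equivalently, take A + A and drop any sum 2a that is achievable ONLY as a + a for a ∈ A (i.e. sums representable only with equal summands).
Enumerate pairs (a, a') with a < a' (symmetric, so each unordered pair gives one sum; this covers all a ≠ a'):
  -5 + -4 = -9
  -5 + 0 = -5
  -5 + 2 = -3
  -5 + 3 = -2
  -5 + 9 = 4
  -4 + 0 = -4
  -4 + 2 = -2
  -4 + 3 = -1
  -4 + 9 = 5
  0 + 2 = 2
  0 + 3 = 3
  0 + 9 = 9
  2 + 3 = 5
  2 + 9 = 11
  3 + 9 = 12
Collected distinct sums: {-9, -5, -4, -3, -2, -1, 2, 3, 4, 5, 9, 11, 12}
|A +̂ A| = 13
(Reference bound: |A +̂ A| ≥ 2|A| - 3 for |A| ≥ 2, with |A| = 6 giving ≥ 9.)

|A +̂ A| = 13


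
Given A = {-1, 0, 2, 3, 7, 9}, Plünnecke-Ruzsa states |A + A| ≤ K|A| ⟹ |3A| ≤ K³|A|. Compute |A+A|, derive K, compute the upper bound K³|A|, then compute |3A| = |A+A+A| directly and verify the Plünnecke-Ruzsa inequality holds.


|A| = 6.
Step 1: Compute A + A by enumerating all 36 pairs.
A + A = {-2, -1, 0, 1, 2, 3, 4, 5, 6, 7, 8, 9, 10, 11, 12, 14, 16, 18}, so |A + A| = 18.
Step 2: Doubling constant K = |A + A|/|A| = 18/6 = 18/6 ≈ 3.0000.
Step 3: Plünnecke-Ruzsa gives |3A| ≤ K³·|A| = (3.0000)³ · 6 ≈ 162.0000.
Step 4: Compute 3A = A + A + A directly by enumerating all triples (a,b,c) ∈ A³; |3A| = 28.
Step 5: Check 28 ≤ 162.0000? Yes ✓.

K = 18/6, Plünnecke-Ruzsa bound K³|A| ≈ 162.0000, |3A| = 28, inequality holds.


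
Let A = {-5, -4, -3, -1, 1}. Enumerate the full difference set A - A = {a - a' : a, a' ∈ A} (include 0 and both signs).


A - A = {a - a' : a, a' ∈ A}.
Compute a - a' for each ordered pair (a, a'):
a = -5: -5--5=0, -5--4=-1, -5--3=-2, -5--1=-4, -5-1=-6
a = -4: -4--5=1, -4--4=0, -4--3=-1, -4--1=-3, -4-1=-5
a = -3: -3--5=2, -3--4=1, -3--3=0, -3--1=-2, -3-1=-4
a = -1: -1--5=4, -1--4=3, -1--3=2, -1--1=0, -1-1=-2
a = 1: 1--5=6, 1--4=5, 1--3=4, 1--1=2, 1-1=0
Collecting distinct values (and noting 0 appears from a-a):
A - A = {-6, -5, -4, -3, -2, -1, 0, 1, 2, 3, 4, 5, 6}
|A - A| = 13

A - A = {-6, -5, -4, -3, -2, -1, 0, 1, 2, 3, 4, 5, 6}


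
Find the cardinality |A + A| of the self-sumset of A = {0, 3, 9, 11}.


A + A = {a + a' : a, a' ∈ A}; |A| = 4.
General bounds: 2|A| - 1 ≤ |A + A| ≤ |A|(|A|+1)/2, i.e. 7 ≤ |A + A| ≤ 10.
Lower bound 2|A|-1 is attained iff A is an arithmetic progression.
Enumerate sums a + a' for a ≤ a' (symmetric, so this suffices):
a = 0: 0+0=0, 0+3=3, 0+9=9, 0+11=11
a = 3: 3+3=6, 3+9=12, 3+11=14
a = 9: 9+9=18, 9+11=20
a = 11: 11+11=22
Distinct sums: {0, 3, 6, 9, 11, 12, 14, 18, 20, 22}
|A + A| = 10

|A + A| = 10


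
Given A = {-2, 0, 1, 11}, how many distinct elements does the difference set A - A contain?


A - A = {a - a' : a, a' ∈ A}; |A| = 4.
Bounds: 2|A|-1 ≤ |A - A| ≤ |A|² - |A| + 1, i.e. 7 ≤ |A - A| ≤ 13.
Note: 0 ∈ A - A always (from a - a). The set is symmetric: if d ∈ A - A then -d ∈ A - A.
Enumerate nonzero differences d = a - a' with a > a' (then include -d):
Positive differences: {1, 2, 3, 10, 11, 13}
Full difference set: {0} ∪ (positive diffs) ∪ (negative diffs).
|A - A| = 1 + 2·6 = 13 (matches direct enumeration: 13).

|A - A| = 13


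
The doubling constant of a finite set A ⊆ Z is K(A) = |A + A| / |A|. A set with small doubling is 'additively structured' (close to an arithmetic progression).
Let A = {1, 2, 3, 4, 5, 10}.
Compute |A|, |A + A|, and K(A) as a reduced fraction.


|A| = 6.
Compute A + A by enumerating all 36 pairs.
A + A = {2, 3, 4, 5, 6, 7, 8, 9, 10, 11, 12, 13, 14, 15, 20}, so |A + A| = 15.
K = |A + A| / |A| = 15/6 = 5/2 ≈ 2.5000.
Reference: AP of size 6 gives K = 11/6 ≈ 1.8333; a fully generic set of size 6 gives K ≈ 3.5000.

|A| = 6, |A + A| = 15, K = 15/6 = 5/2.


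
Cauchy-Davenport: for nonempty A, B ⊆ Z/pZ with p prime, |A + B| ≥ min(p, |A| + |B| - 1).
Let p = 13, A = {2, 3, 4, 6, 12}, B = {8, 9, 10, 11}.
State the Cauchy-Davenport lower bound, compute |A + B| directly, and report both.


Cauchy-Davenport: |A + B| ≥ min(p, |A| + |B| - 1) for A, B nonempty in Z/pZ.
|A| = 5, |B| = 4, p = 13.
CD lower bound = min(13, 5 + 4 - 1) = min(13, 8) = 8.
Compute A + B mod 13 directly:
a = 2: 2+8=10, 2+9=11, 2+10=12, 2+11=0
a = 3: 3+8=11, 3+9=12, 3+10=0, 3+11=1
a = 4: 4+8=12, 4+9=0, 4+10=1, 4+11=2
a = 6: 6+8=1, 6+9=2, 6+10=3, 6+11=4
a = 12: 12+8=7, 12+9=8, 12+10=9, 12+11=10
A + B = {0, 1, 2, 3, 4, 7, 8, 9, 10, 11, 12}, so |A + B| = 11.
Verify: 11 ≥ 8? Yes ✓.

CD lower bound = 8, actual |A + B| = 11.


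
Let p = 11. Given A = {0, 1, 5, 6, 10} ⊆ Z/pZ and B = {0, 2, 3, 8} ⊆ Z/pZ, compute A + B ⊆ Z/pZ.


Work in Z/11Z: reduce every sum a + b modulo 11.
Enumerate all 20 pairs:
a = 0: 0+0=0, 0+2=2, 0+3=3, 0+8=8
a = 1: 1+0=1, 1+2=3, 1+3=4, 1+8=9
a = 5: 5+0=5, 5+2=7, 5+3=8, 5+8=2
a = 6: 6+0=6, 6+2=8, 6+3=9, 6+8=3
a = 10: 10+0=10, 10+2=1, 10+3=2, 10+8=7
Distinct residues collected: {0, 1, 2, 3, 4, 5, 6, 7, 8, 9, 10}
|A + B| = 11 (out of 11 total residues).

A + B = {0, 1, 2, 3, 4, 5, 6, 7, 8, 9, 10}


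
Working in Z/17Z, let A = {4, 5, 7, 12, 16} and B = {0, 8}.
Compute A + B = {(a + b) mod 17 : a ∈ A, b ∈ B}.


Work in Z/17Z: reduce every sum a + b modulo 17.
Enumerate all 10 pairs:
a = 4: 4+0=4, 4+8=12
a = 5: 5+0=5, 5+8=13
a = 7: 7+0=7, 7+8=15
a = 12: 12+0=12, 12+8=3
a = 16: 16+0=16, 16+8=7
Distinct residues collected: {3, 4, 5, 7, 12, 13, 15, 16}
|A + B| = 8 (out of 17 total residues).

A + B = {3, 4, 5, 7, 12, 13, 15, 16}


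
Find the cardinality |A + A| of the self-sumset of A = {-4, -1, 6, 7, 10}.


A + A = {a + a' : a, a' ∈ A}; |A| = 5.
General bounds: 2|A| - 1 ≤ |A + A| ≤ |A|(|A|+1)/2, i.e. 9 ≤ |A + A| ≤ 15.
Lower bound 2|A|-1 is attained iff A is an arithmetic progression.
Enumerate sums a + a' for a ≤ a' (symmetric, so this suffices):
a = -4: -4+-4=-8, -4+-1=-5, -4+6=2, -4+7=3, -4+10=6
a = -1: -1+-1=-2, -1+6=5, -1+7=6, -1+10=9
a = 6: 6+6=12, 6+7=13, 6+10=16
a = 7: 7+7=14, 7+10=17
a = 10: 10+10=20
Distinct sums: {-8, -5, -2, 2, 3, 5, 6, 9, 12, 13, 14, 16, 17, 20}
|A + A| = 14

|A + A| = 14


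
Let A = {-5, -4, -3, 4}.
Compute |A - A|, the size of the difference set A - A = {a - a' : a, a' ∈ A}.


A - A = {a - a' : a, a' ∈ A}; |A| = 4.
Bounds: 2|A|-1 ≤ |A - A| ≤ |A|² - |A| + 1, i.e. 7 ≤ |A - A| ≤ 13.
Note: 0 ∈ A - A always (from a - a). The set is symmetric: if d ∈ A - A then -d ∈ A - A.
Enumerate nonzero differences d = a - a' with a > a' (then include -d):
Positive differences: {1, 2, 7, 8, 9}
Full difference set: {0} ∪ (positive diffs) ∪ (negative diffs).
|A - A| = 1 + 2·5 = 11 (matches direct enumeration: 11).

|A - A| = 11


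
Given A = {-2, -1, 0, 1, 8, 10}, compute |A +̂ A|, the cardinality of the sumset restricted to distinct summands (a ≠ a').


Restricted sumset: A +̂ A = {a + a' : a ∈ A, a' ∈ A, a ≠ a'}.
Equivalently, take A + A and drop any sum 2a that is achievable ONLY as a + a for a ∈ A (i.e. sums representable only with equal summands).
Enumerate pairs (a, a') with a < a' (symmetric, so each unordered pair gives one sum; this covers all a ≠ a'):
  -2 + -1 = -3
  -2 + 0 = -2
  -2 + 1 = -1
  -2 + 8 = 6
  -2 + 10 = 8
  -1 + 0 = -1
  -1 + 1 = 0
  -1 + 8 = 7
  -1 + 10 = 9
  0 + 1 = 1
  0 + 8 = 8
  0 + 10 = 10
  1 + 8 = 9
  1 + 10 = 11
  8 + 10 = 18
Collected distinct sums: {-3, -2, -1, 0, 1, 6, 7, 8, 9, 10, 11, 18}
|A +̂ A| = 12
(Reference bound: |A +̂ A| ≥ 2|A| - 3 for |A| ≥ 2, with |A| = 6 giving ≥ 9.)

|A +̂ A| = 12


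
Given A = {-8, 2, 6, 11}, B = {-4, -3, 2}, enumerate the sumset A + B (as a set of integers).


A + B = {a + b : a ∈ A, b ∈ B}.
Enumerate all |A|·|B| = 4·3 = 12 pairs (a, b) and collect distinct sums.
a = -8: -8+-4=-12, -8+-3=-11, -8+2=-6
a = 2: 2+-4=-2, 2+-3=-1, 2+2=4
a = 6: 6+-4=2, 6+-3=3, 6+2=8
a = 11: 11+-4=7, 11+-3=8, 11+2=13
Collecting distinct sums: A + B = {-12, -11, -6, -2, -1, 2, 3, 4, 7, 8, 13}
|A + B| = 11

A + B = {-12, -11, -6, -2, -1, 2, 3, 4, 7, 8, 13}


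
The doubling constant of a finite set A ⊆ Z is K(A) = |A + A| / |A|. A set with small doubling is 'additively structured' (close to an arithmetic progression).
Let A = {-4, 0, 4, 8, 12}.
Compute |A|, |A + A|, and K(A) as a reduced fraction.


|A| = 5.
Compute A + A by enumerating all 25 pairs.
A + A = {-8, -4, 0, 4, 8, 12, 16, 20, 24}, so |A + A| = 9.
K = |A + A| / |A| = 9/5 (already in lowest terms) ≈ 1.8000.
Reference: AP of size 5 gives K = 9/5 ≈ 1.8000; a fully generic set of size 5 gives K ≈ 3.0000.

|A| = 5, |A + A| = 9, K = 9/5.


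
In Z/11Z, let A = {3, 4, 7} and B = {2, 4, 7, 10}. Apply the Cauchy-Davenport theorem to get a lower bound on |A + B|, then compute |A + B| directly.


Cauchy-Davenport: |A + B| ≥ min(p, |A| + |B| - 1) for A, B nonempty in Z/pZ.
|A| = 3, |B| = 4, p = 11.
CD lower bound = min(11, 3 + 4 - 1) = min(11, 6) = 6.
Compute A + B mod 11 directly:
a = 3: 3+2=5, 3+4=7, 3+7=10, 3+10=2
a = 4: 4+2=6, 4+4=8, 4+7=0, 4+10=3
a = 7: 7+2=9, 7+4=0, 7+7=3, 7+10=6
A + B = {0, 2, 3, 5, 6, 7, 8, 9, 10}, so |A + B| = 9.
Verify: 9 ≥ 6? Yes ✓.

CD lower bound = 6, actual |A + B| = 9.


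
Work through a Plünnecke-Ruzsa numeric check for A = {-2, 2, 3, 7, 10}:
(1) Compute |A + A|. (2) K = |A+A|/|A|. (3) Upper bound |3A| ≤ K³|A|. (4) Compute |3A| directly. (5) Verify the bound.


|A| = 5.
Step 1: Compute A + A by enumerating all 25 pairs.
A + A = {-4, 0, 1, 4, 5, 6, 8, 9, 10, 12, 13, 14, 17, 20}, so |A + A| = 14.
Step 2: Doubling constant K = |A + A|/|A| = 14/5 = 14/5 ≈ 2.8000.
Step 3: Plünnecke-Ruzsa gives |3A| ≤ K³·|A| = (2.8000)³ · 5 ≈ 109.7600.
Step 4: Compute 3A = A + A + A directly by enumerating all triples (a,b,c) ∈ A³; |3A| = 27.
Step 5: Check 27 ≤ 109.7600? Yes ✓.

K = 14/5, Plünnecke-Ruzsa bound K³|A| ≈ 109.7600, |3A| = 27, inequality holds.


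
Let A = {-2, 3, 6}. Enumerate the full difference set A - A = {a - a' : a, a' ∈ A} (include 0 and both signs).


A - A = {a - a' : a, a' ∈ A}.
Compute a - a' for each ordered pair (a, a'):
a = -2: -2--2=0, -2-3=-5, -2-6=-8
a = 3: 3--2=5, 3-3=0, 3-6=-3
a = 6: 6--2=8, 6-3=3, 6-6=0
Collecting distinct values (and noting 0 appears from a-a):
A - A = {-8, -5, -3, 0, 3, 5, 8}
|A - A| = 7

A - A = {-8, -5, -3, 0, 3, 5, 8}


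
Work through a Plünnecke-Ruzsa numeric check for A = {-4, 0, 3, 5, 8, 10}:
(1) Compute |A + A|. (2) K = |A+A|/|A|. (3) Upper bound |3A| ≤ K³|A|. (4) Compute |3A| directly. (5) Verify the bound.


|A| = 6.
Step 1: Compute A + A by enumerating all 36 pairs.
A + A = {-8, -4, -1, 0, 1, 3, 4, 5, 6, 8, 10, 11, 13, 15, 16, 18, 20}, so |A + A| = 17.
Step 2: Doubling constant K = |A + A|/|A| = 17/6 = 17/6 ≈ 2.8333.
Step 3: Plünnecke-Ruzsa gives |3A| ≤ K³·|A| = (2.8333)³ · 6 ≈ 136.4722.
Step 4: Compute 3A = A + A + A directly by enumerating all triples (a,b,c) ∈ A³; |3A| = 33.
Step 5: Check 33 ≤ 136.4722? Yes ✓.

K = 17/6, Plünnecke-Ruzsa bound K³|A| ≈ 136.4722, |3A| = 33, inequality holds.


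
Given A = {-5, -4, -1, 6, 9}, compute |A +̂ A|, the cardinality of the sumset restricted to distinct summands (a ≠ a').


Restricted sumset: A +̂ A = {a + a' : a ∈ A, a' ∈ A, a ≠ a'}.
Equivalently, take A + A and drop any sum 2a that is achievable ONLY as a + a for a ∈ A (i.e. sums representable only with equal summands).
Enumerate pairs (a, a') with a < a' (symmetric, so each unordered pair gives one sum; this covers all a ≠ a'):
  -5 + -4 = -9
  -5 + -1 = -6
  -5 + 6 = 1
  -5 + 9 = 4
  -4 + -1 = -5
  -4 + 6 = 2
  -4 + 9 = 5
  -1 + 6 = 5
  -1 + 9 = 8
  6 + 9 = 15
Collected distinct sums: {-9, -6, -5, 1, 2, 4, 5, 8, 15}
|A +̂ A| = 9
(Reference bound: |A +̂ A| ≥ 2|A| - 3 for |A| ≥ 2, with |A| = 5 giving ≥ 7.)

|A +̂ A| = 9


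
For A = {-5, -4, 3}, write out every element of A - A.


A - A = {a - a' : a, a' ∈ A}.
Compute a - a' for each ordered pair (a, a'):
a = -5: -5--5=0, -5--4=-1, -5-3=-8
a = -4: -4--5=1, -4--4=0, -4-3=-7
a = 3: 3--5=8, 3--4=7, 3-3=0
Collecting distinct values (and noting 0 appears from a-a):
A - A = {-8, -7, -1, 0, 1, 7, 8}
|A - A| = 7

A - A = {-8, -7, -1, 0, 1, 7, 8}


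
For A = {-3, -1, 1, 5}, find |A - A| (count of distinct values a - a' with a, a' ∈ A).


A - A = {a - a' : a, a' ∈ A}; |A| = 4.
Bounds: 2|A|-1 ≤ |A - A| ≤ |A|² - |A| + 1, i.e. 7 ≤ |A - A| ≤ 13.
Note: 0 ∈ A - A always (from a - a). The set is symmetric: if d ∈ A - A then -d ∈ A - A.
Enumerate nonzero differences d = a - a' with a > a' (then include -d):
Positive differences: {2, 4, 6, 8}
Full difference set: {0} ∪ (positive diffs) ∪ (negative diffs).
|A - A| = 1 + 2·4 = 9 (matches direct enumeration: 9).

|A - A| = 9


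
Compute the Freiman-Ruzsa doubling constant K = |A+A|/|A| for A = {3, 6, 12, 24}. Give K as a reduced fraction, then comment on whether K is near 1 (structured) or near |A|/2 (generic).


|A| = 4.
Compute A + A by enumerating all 16 pairs.
A + A = {6, 9, 12, 15, 18, 24, 27, 30, 36, 48}, so |A + A| = 10.
K = |A + A| / |A| = 10/4 = 5/2 ≈ 2.5000.
Reference: AP of size 4 gives K = 7/4 ≈ 1.7500; a fully generic set of size 4 gives K ≈ 2.5000.

|A| = 4, |A + A| = 10, K = 10/4 = 5/2.


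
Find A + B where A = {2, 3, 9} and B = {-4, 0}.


A + B = {a + b : a ∈ A, b ∈ B}.
Enumerate all |A|·|B| = 3·2 = 6 pairs (a, b) and collect distinct sums.
a = 2: 2+-4=-2, 2+0=2
a = 3: 3+-4=-1, 3+0=3
a = 9: 9+-4=5, 9+0=9
Collecting distinct sums: A + B = {-2, -1, 2, 3, 5, 9}
|A + B| = 6

A + B = {-2, -1, 2, 3, 5, 9}


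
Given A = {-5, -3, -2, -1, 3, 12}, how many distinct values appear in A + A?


A + A = {a + a' : a, a' ∈ A}; |A| = 6.
General bounds: 2|A| - 1 ≤ |A + A| ≤ |A|(|A|+1)/2, i.e. 11 ≤ |A + A| ≤ 21.
Lower bound 2|A|-1 is attained iff A is an arithmetic progression.
Enumerate sums a + a' for a ≤ a' (symmetric, so this suffices):
a = -5: -5+-5=-10, -5+-3=-8, -5+-2=-7, -5+-1=-6, -5+3=-2, -5+12=7
a = -3: -3+-3=-6, -3+-2=-5, -3+-1=-4, -3+3=0, -3+12=9
a = -2: -2+-2=-4, -2+-1=-3, -2+3=1, -2+12=10
a = -1: -1+-1=-2, -1+3=2, -1+12=11
a = 3: 3+3=6, 3+12=15
a = 12: 12+12=24
Distinct sums: {-10, -8, -7, -6, -5, -4, -3, -2, 0, 1, 2, 6, 7, 9, 10, 11, 15, 24}
|A + A| = 18

|A + A| = 18


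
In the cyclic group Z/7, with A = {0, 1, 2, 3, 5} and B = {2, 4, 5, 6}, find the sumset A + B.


Work in Z/7Z: reduce every sum a + b modulo 7.
Enumerate all 20 pairs:
a = 0: 0+2=2, 0+4=4, 0+5=5, 0+6=6
a = 1: 1+2=3, 1+4=5, 1+5=6, 1+6=0
a = 2: 2+2=4, 2+4=6, 2+5=0, 2+6=1
a = 3: 3+2=5, 3+4=0, 3+5=1, 3+6=2
a = 5: 5+2=0, 5+4=2, 5+5=3, 5+6=4
Distinct residues collected: {0, 1, 2, 3, 4, 5, 6}
|A + B| = 7 (out of 7 total residues).

A + B = {0, 1, 2, 3, 4, 5, 6}


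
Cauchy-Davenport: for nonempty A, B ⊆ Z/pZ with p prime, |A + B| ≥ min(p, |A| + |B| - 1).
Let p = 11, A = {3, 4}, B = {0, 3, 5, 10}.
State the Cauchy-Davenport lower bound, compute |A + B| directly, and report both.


Cauchy-Davenport: |A + B| ≥ min(p, |A| + |B| - 1) for A, B nonempty in Z/pZ.
|A| = 2, |B| = 4, p = 11.
CD lower bound = min(11, 2 + 4 - 1) = min(11, 5) = 5.
Compute A + B mod 11 directly:
a = 3: 3+0=3, 3+3=6, 3+5=8, 3+10=2
a = 4: 4+0=4, 4+3=7, 4+5=9, 4+10=3
A + B = {2, 3, 4, 6, 7, 8, 9}, so |A + B| = 7.
Verify: 7 ≥ 5? Yes ✓.

CD lower bound = 5, actual |A + B| = 7.


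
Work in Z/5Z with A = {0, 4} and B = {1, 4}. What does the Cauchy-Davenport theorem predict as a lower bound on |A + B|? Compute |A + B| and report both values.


Cauchy-Davenport: |A + B| ≥ min(p, |A| + |B| - 1) for A, B nonempty in Z/pZ.
|A| = 2, |B| = 2, p = 5.
CD lower bound = min(5, 2 + 2 - 1) = min(5, 3) = 3.
Compute A + B mod 5 directly:
a = 0: 0+1=1, 0+4=4
a = 4: 4+1=0, 4+4=3
A + B = {0, 1, 3, 4}, so |A + B| = 4.
Verify: 4 ≥ 3? Yes ✓.

CD lower bound = 3, actual |A + B| = 4.


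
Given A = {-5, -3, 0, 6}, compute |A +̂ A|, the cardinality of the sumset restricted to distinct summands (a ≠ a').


Restricted sumset: A +̂ A = {a + a' : a ∈ A, a' ∈ A, a ≠ a'}.
Equivalently, take A + A and drop any sum 2a that is achievable ONLY as a + a for a ∈ A (i.e. sums representable only with equal summands).
Enumerate pairs (a, a') with a < a' (symmetric, so each unordered pair gives one sum; this covers all a ≠ a'):
  -5 + -3 = -8
  -5 + 0 = -5
  -5 + 6 = 1
  -3 + 0 = -3
  -3 + 6 = 3
  0 + 6 = 6
Collected distinct sums: {-8, -5, -3, 1, 3, 6}
|A +̂ A| = 6
(Reference bound: |A +̂ A| ≥ 2|A| - 3 for |A| ≥ 2, with |A| = 4 giving ≥ 5.)

|A +̂ A| = 6


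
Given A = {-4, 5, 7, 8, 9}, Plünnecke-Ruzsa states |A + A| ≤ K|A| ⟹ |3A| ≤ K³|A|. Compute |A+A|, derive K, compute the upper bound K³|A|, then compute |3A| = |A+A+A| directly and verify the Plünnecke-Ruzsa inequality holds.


|A| = 5.
Step 1: Compute A + A by enumerating all 25 pairs.
A + A = {-8, 1, 3, 4, 5, 10, 12, 13, 14, 15, 16, 17, 18}, so |A + A| = 13.
Step 2: Doubling constant K = |A + A|/|A| = 13/5 = 13/5 ≈ 2.6000.
Step 3: Plünnecke-Ruzsa gives |3A| ≤ K³·|A| = (2.6000)³ · 5 ≈ 87.8800.
Step 4: Compute 3A = A + A + A directly by enumerating all triples (a,b,c) ∈ A³; |3A| = 25.
Step 5: Check 25 ≤ 87.8800? Yes ✓.

K = 13/5, Plünnecke-Ruzsa bound K³|A| ≈ 87.8800, |3A| = 25, inequality holds.


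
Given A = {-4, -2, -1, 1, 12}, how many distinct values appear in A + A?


A + A = {a + a' : a, a' ∈ A}; |A| = 5.
General bounds: 2|A| - 1 ≤ |A + A| ≤ |A|(|A|+1)/2, i.e. 9 ≤ |A + A| ≤ 15.
Lower bound 2|A|-1 is attained iff A is an arithmetic progression.
Enumerate sums a + a' for a ≤ a' (symmetric, so this suffices):
a = -4: -4+-4=-8, -4+-2=-6, -4+-1=-5, -4+1=-3, -4+12=8
a = -2: -2+-2=-4, -2+-1=-3, -2+1=-1, -2+12=10
a = -1: -1+-1=-2, -1+1=0, -1+12=11
a = 1: 1+1=2, 1+12=13
a = 12: 12+12=24
Distinct sums: {-8, -6, -5, -4, -3, -2, -1, 0, 2, 8, 10, 11, 13, 24}
|A + A| = 14

|A + A| = 14


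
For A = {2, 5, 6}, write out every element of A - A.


A - A = {a - a' : a, a' ∈ A}.
Compute a - a' for each ordered pair (a, a'):
a = 2: 2-2=0, 2-5=-3, 2-6=-4
a = 5: 5-2=3, 5-5=0, 5-6=-1
a = 6: 6-2=4, 6-5=1, 6-6=0
Collecting distinct values (and noting 0 appears from a-a):
A - A = {-4, -3, -1, 0, 1, 3, 4}
|A - A| = 7

A - A = {-4, -3, -1, 0, 1, 3, 4}


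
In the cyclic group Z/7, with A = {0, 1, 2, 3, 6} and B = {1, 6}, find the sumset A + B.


Work in Z/7Z: reduce every sum a + b modulo 7.
Enumerate all 10 pairs:
a = 0: 0+1=1, 0+6=6
a = 1: 1+1=2, 1+6=0
a = 2: 2+1=3, 2+6=1
a = 3: 3+1=4, 3+6=2
a = 6: 6+1=0, 6+6=5
Distinct residues collected: {0, 1, 2, 3, 4, 5, 6}
|A + B| = 7 (out of 7 total residues).

A + B = {0, 1, 2, 3, 4, 5, 6}


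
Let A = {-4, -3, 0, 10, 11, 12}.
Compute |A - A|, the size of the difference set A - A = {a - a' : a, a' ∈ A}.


A - A = {a - a' : a, a' ∈ A}; |A| = 6.
Bounds: 2|A|-1 ≤ |A - A| ≤ |A|² - |A| + 1, i.e. 11 ≤ |A - A| ≤ 31.
Note: 0 ∈ A - A always (from a - a). The set is symmetric: if d ∈ A - A then -d ∈ A - A.
Enumerate nonzero differences d = a - a' with a > a' (then include -d):
Positive differences: {1, 2, 3, 4, 10, 11, 12, 13, 14, 15, 16}
Full difference set: {0} ∪ (positive diffs) ∪ (negative diffs).
|A - A| = 1 + 2·11 = 23 (matches direct enumeration: 23).

|A - A| = 23


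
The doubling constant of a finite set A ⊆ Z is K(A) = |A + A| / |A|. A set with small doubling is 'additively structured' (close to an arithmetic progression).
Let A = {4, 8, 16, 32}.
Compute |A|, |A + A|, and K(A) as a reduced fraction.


|A| = 4.
Compute A + A by enumerating all 16 pairs.
A + A = {8, 12, 16, 20, 24, 32, 36, 40, 48, 64}, so |A + A| = 10.
K = |A + A| / |A| = 10/4 = 5/2 ≈ 2.5000.
Reference: AP of size 4 gives K = 7/4 ≈ 1.7500; a fully generic set of size 4 gives K ≈ 2.5000.

|A| = 4, |A + A| = 10, K = 10/4 = 5/2.


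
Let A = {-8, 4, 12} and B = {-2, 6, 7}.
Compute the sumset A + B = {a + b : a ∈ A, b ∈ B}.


A + B = {a + b : a ∈ A, b ∈ B}.
Enumerate all |A|·|B| = 3·3 = 9 pairs (a, b) and collect distinct sums.
a = -8: -8+-2=-10, -8+6=-2, -8+7=-1
a = 4: 4+-2=2, 4+6=10, 4+7=11
a = 12: 12+-2=10, 12+6=18, 12+7=19
Collecting distinct sums: A + B = {-10, -2, -1, 2, 10, 11, 18, 19}
|A + B| = 8

A + B = {-10, -2, -1, 2, 10, 11, 18, 19}


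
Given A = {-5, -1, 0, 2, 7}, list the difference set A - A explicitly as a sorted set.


A - A = {a - a' : a, a' ∈ A}.
Compute a - a' for each ordered pair (a, a'):
a = -5: -5--5=0, -5--1=-4, -5-0=-5, -5-2=-7, -5-7=-12
a = -1: -1--5=4, -1--1=0, -1-0=-1, -1-2=-3, -1-7=-8
a = 0: 0--5=5, 0--1=1, 0-0=0, 0-2=-2, 0-7=-7
a = 2: 2--5=7, 2--1=3, 2-0=2, 2-2=0, 2-7=-5
a = 7: 7--5=12, 7--1=8, 7-0=7, 7-2=5, 7-7=0
Collecting distinct values (and noting 0 appears from a-a):
A - A = {-12, -8, -7, -5, -4, -3, -2, -1, 0, 1, 2, 3, 4, 5, 7, 8, 12}
|A - A| = 17

A - A = {-12, -8, -7, -5, -4, -3, -2, -1, 0, 1, 2, 3, 4, 5, 7, 8, 12}


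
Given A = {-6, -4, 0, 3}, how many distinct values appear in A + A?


A + A = {a + a' : a, a' ∈ A}; |A| = 4.
General bounds: 2|A| - 1 ≤ |A + A| ≤ |A|(|A|+1)/2, i.e. 7 ≤ |A + A| ≤ 10.
Lower bound 2|A|-1 is attained iff A is an arithmetic progression.
Enumerate sums a + a' for a ≤ a' (symmetric, so this suffices):
a = -6: -6+-6=-12, -6+-4=-10, -6+0=-6, -6+3=-3
a = -4: -4+-4=-8, -4+0=-4, -4+3=-1
a = 0: 0+0=0, 0+3=3
a = 3: 3+3=6
Distinct sums: {-12, -10, -8, -6, -4, -3, -1, 0, 3, 6}
|A + A| = 10

|A + A| = 10


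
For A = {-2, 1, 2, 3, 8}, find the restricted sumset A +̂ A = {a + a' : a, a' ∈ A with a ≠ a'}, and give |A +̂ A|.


Restricted sumset: A +̂ A = {a + a' : a ∈ A, a' ∈ A, a ≠ a'}.
Equivalently, take A + A and drop any sum 2a that is achievable ONLY as a + a for a ∈ A (i.e. sums representable only with equal summands).
Enumerate pairs (a, a') with a < a' (symmetric, so each unordered pair gives one sum; this covers all a ≠ a'):
  -2 + 1 = -1
  -2 + 2 = 0
  -2 + 3 = 1
  -2 + 8 = 6
  1 + 2 = 3
  1 + 3 = 4
  1 + 8 = 9
  2 + 3 = 5
  2 + 8 = 10
  3 + 8 = 11
Collected distinct sums: {-1, 0, 1, 3, 4, 5, 6, 9, 10, 11}
|A +̂ A| = 10
(Reference bound: |A +̂ A| ≥ 2|A| - 3 for |A| ≥ 2, with |A| = 5 giving ≥ 7.)

|A +̂ A| = 10


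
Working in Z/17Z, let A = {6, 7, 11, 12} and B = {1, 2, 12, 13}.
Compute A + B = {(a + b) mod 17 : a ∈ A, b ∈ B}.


Work in Z/17Z: reduce every sum a + b modulo 17.
Enumerate all 16 pairs:
a = 6: 6+1=7, 6+2=8, 6+12=1, 6+13=2
a = 7: 7+1=8, 7+2=9, 7+12=2, 7+13=3
a = 11: 11+1=12, 11+2=13, 11+12=6, 11+13=7
a = 12: 12+1=13, 12+2=14, 12+12=7, 12+13=8
Distinct residues collected: {1, 2, 3, 6, 7, 8, 9, 12, 13, 14}
|A + B| = 10 (out of 17 total residues).

A + B = {1, 2, 3, 6, 7, 8, 9, 12, 13, 14}


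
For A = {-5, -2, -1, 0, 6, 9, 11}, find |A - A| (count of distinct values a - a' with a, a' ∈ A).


A - A = {a - a' : a, a' ∈ A}; |A| = 7.
Bounds: 2|A|-1 ≤ |A - A| ≤ |A|² - |A| + 1, i.e. 13 ≤ |A - A| ≤ 43.
Note: 0 ∈ A - A always (from a - a). The set is symmetric: if d ∈ A - A then -d ∈ A - A.
Enumerate nonzero differences d = a - a' with a > a' (then include -d):
Positive differences: {1, 2, 3, 4, 5, 6, 7, 8, 9, 10, 11, 12, 13, 14, 16}
Full difference set: {0} ∪ (positive diffs) ∪ (negative diffs).
|A - A| = 1 + 2·15 = 31 (matches direct enumeration: 31).

|A - A| = 31


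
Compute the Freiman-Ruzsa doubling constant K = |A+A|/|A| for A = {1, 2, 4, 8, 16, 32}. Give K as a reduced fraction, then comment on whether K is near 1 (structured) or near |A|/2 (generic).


|A| = 6.
Compute A + A by enumerating all 36 pairs.
A + A = {2, 3, 4, 5, 6, 8, 9, 10, 12, 16, 17, 18, 20, 24, 32, 33, 34, 36, 40, 48, 64}, so |A + A| = 21.
K = |A + A| / |A| = 21/6 = 7/2 ≈ 3.5000.
Reference: AP of size 6 gives K = 11/6 ≈ 1.8333; a fully generic set of size 6 gives K ≈ 3.5000.

|A| = 6, |A + A| = 21, K = 21/6 = 7/2.


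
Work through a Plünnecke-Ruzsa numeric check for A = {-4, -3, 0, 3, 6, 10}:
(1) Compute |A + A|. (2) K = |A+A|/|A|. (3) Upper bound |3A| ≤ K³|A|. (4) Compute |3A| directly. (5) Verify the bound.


|A| = 6.
Step 1: Compute A + A by enumerating all 36 pairs.
A + A = {-8, -7, -6, -4, -3, -1, 0, 2, 3, 6, 7, 9, 10, 12, 13, 16, 20}, so |A + A| = 17.
Step 2: Doubling constant K = |A + A|/|A| = 17/6 = 17/6 ≈ 2.8333.
Step 3: Plünnecke-Ruzsa gives |3A| ≤ K³·|A| = (2.8333)³ · 6 ≈ 136.4722.
Step 4: Compute 3A = A + A + A directly by enumerating all triples (a,b,c) ∈ A³; |3A| = 34.
Step 5: Check 34 ≤ 136.4722? Yes ✓.

K = 17/6, Plünnecke-Ruzsa bound K³|A| ≈ 136.4722, |3A| = 34, inequality holds.


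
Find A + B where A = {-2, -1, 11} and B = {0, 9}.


A + B = {a + b : a ∈ A, b ∈ B}.
Enumerate all |A|·|B| = 3·2 = 6 pairs (a, b) and collect distinct sums.
a = -2: -2+0=-2, -2+9=7
a = -1: -1+0=-1, -1+9=8
a = 11: 11+0=11, 11+9=20
Collecting distinct sums: A + B = {-2, -1, 7, 8, 11, 20}
|A + B| = 6

A + B = {-2, -1, 7, 8, 11, 20}


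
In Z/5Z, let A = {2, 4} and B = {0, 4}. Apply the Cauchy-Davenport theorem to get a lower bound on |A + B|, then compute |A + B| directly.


Cauchy-Davenport: |A + B| ≥ min(p, |A| + |B| - 1) for A, B nonempty in Z/pZ.
|A| = 2, |B| = 2, p = 5.
CD lower bound = min(5, 2 + 2 - 1) = min(5, 3) = 3.
Compute A + B mod 5 directly:
a = 2: 2+0=2, 2+4=1
a = 4: 4+0=4, 4+4=3
A + B = {1, 2, 3, 4}, so |A + B| = 4.
Verify: 4 ≥ 3? Yes ✓.

CD lower bound = 3, actual |A + B| = 4.


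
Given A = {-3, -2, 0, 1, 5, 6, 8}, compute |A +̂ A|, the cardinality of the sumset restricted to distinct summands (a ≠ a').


Restricted sumset: A +̂ A = {a + a' : a ∈ A, a' ∈ A, a ≠ a'}.
Equivalently, take A + A and drop any sum 2a that is achievable ONLY as a + a for a ∈ A (i.e. sums representable only with equal summands).
Enumerate pairs (a, a') with a < a' (symmetric, so each unordered pair gives one sum; this covers all a ≠ a'):
  -3 + -2 = -5
  -3 + 0 = -3
  -3 + 1 = -2
  -3 + 5 = 2
  -3 + 6 = 3
  -3 + 8 = 5
  -2 + 0 = -2
  -2 + 1 = -1
  -2 + 5 = 3
  -2 + 6 = 4
  -2 + 8 = 6
  0 + 1 = 1
  0 + 5 = 5
  0 + 6 = 6
  0 + 8 = 8
  1 + 5 = 6
  1 + 6 = 7
  1 + 8 = 9
  5 + 6 = 11
  5 + 8 = 13
  6 + 8 = 14
Collected distinct sums: {-5, -3, -2, -1, 1, 2, 3, 4, 5, 6, 7, 8, 9, 11, 13, 14}
|A +̂ A| = 16
(Reference bound: |A +̂ A| ≥ 2|A| - 3 for |A| ≥ 2, with |A| = 7 giving ≥ 11.)

|A +̂ A| = 16


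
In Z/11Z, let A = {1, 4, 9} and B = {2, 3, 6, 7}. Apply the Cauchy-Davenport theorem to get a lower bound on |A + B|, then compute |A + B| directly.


Cauchy-Davenport: |A + B| ≥ min(p, |A| + |B| - 1) for A, B nonempty in Z/pZ.
|A| = 3, |B| = 4, p = 11.
CD lower bound = min(11, 3 + 4 - 1) = min(11, 6) = 6.
Compute A + B mod 11 directly:
a = 1: 1+2=3, 1+3=4, 1+6=7, 1+7=8
a = 4: 4+2=6, 4+3=7, 4+6=10, 4+7=0
a = 9: 9+2=0, 9+3=1, 9+6=4, 9+7=5
A + B = {0, 1, 3, 4, 5, 6, 7, 8, 10}, so |A + B| = 9.
Verify: 9 ≥ 6? Yes ✓.

CD lower bound = 6, actual |A + B| = 9.


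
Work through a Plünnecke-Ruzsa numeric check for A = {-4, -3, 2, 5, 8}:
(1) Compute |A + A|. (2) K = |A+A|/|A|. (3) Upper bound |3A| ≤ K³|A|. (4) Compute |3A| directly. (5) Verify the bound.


|A| = 5.
Step 1: Compute A + A by enumerating all 25 pairs.
A + A = {-8, -7, -6, -2, -1, 1, 2, 4, 5, 7, 10, 13, 16}, so |A + A| = 13.
Step 2: Doubling constant K = |A + A|/|A| = 13/5 = 13/5 ≈ 2.6000.
Step 3: Plünnecke-Ruzsa gives |3A| ≤ K³·|A| = (2.6000)³ · 5 ≈ 87.8800.
Step 4: Compute 3A = A + A + A directly by enumerating all triples (a,b,c) ∈ A³; |3A| = 25.
Step 5: Check 25 ≤ 87.8800? Yes ✓.

K = 13/5, Plünnecke-Ruzsa bound K³|A| ≈ 87.8800, |3A| = 25, inequality holds.


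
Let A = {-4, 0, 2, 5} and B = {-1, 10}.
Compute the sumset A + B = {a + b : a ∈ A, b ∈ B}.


A + B = {a + b : a ∈ A, b ∈ B}.
Enumerate all |A|·|B| = 4·2 = 8 pairs (a, b) and collect distinct sums.
a = -4: -4+-1=-5, -4+10=6
a = 0: 0+-1=-1, 0+10=10
a = 2: 2+-1=1, 2+10=12
a = 5: 5+-1=4, 5+10=15
Collecting distinct sums: A + B = {-5, -1, 1, 4, 6, 10, 12, 15}
|A + B| = 8

A + B = {-5, -1, 1, 4, 6, 10, 12, 15}


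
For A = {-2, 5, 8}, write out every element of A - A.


A - A = {a - a' : a, a' ∈ A}.
Compute a - a' for each ordered pair (a, a'):
a = -2: -2--2=0, -2-5=-7, -2-8=-10
a = 5: 5--2=7, 5-5=0, 5-8=-3
a = 8: 8--2=10, 8-5=3, 8-8=0
Collecting distinct values (and noting 0 appears from a-a):
A - A = {-10, -7, -3, 0, 3, 7, 10}
|A - A| = 7

A - A = {-10, -7, -3, 0, 3, 7, 10}


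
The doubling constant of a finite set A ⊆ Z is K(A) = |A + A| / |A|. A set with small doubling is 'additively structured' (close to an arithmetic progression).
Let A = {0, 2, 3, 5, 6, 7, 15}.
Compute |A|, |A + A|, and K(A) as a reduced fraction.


|A| = 7.
Compute A + A by enumerating all 49 pairs.
A + A = {0, 2, 3, 4, 5, 6, 7, 8, 9, 10, 11, 12, 13, 14, 15, 17, 18, 20, 21, 22, 30}, so |A + A| = 21.
K = |A + A| / |A| = 21/7 = 3/1 ≈ 3.0000.
Reference: AP of size 7 gives K = 13/7 ≈ 1.8571; a fully generic set of size 7 gives K ≈ 4.0000.

|A| = 7, |A + A| = 21, K = 21/7 = 3/1.


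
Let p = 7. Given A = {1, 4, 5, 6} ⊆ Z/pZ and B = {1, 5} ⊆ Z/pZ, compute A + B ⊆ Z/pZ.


Work in Z/7Z: reduce every sum a + b modulo 7.
Enumerate all 8 pairs:
a = 1: 1+1=2, 1+5=6
a = 4: 4+1=5, 4+5=2
a = 5: 5+1=6, 5+5=3
a = 6: 6+1=0, 6+5=4
Distinct residues collected: {0, 2, 3, 4, 5, 6}
|A + B| = 6 (out of 7 total residues).

A + B = {0, 2, 3, 4, 5, 6}


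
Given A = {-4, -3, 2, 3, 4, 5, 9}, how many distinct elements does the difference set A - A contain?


A - A = {a - a' : a, a' ∈ A}; |A| = 7.
Bounds: 2|A|-1 ≤ |A - A| ≤ |A|² - |A| + 1, i.e. 13 ≤ |A - A| ≤ 43.
Note: 0 ∈ A - A always (from a - a). The set is symmetric: if d ∈ A - A then -d ∈ A - A.
Enumerate nonzero differences d = a - a' with a > a' (then include -d):
Positive differences: {1, 2, 3, 4, 5, 6, 7, 8, 9, 12, 13}
Full difference set: {0} ∪ (positive diffs) ∪ (negative diffs).
|A - A| = 1 + 2·11 = 23 (matches direct enumeration: 23).

|A - A| = 23


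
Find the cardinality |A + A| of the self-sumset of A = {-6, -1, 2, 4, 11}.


A + A = {a + a' : a, a' ∈ A}; |A| = 5.
General bounds: 2|A| - 1 ≤ |A + A| ≤ |A|(|A|+1)/2, i.e. 9 ≤ |A + A| ≤ 15.
Lower bound 2|A|-1 is attained iff A is an arithmetic progression.
Enumerate sums a + a' for a ≤ a' (symmetric, so this suffices):
a = -6: -6+-6=-12, -6+-1=-7, -6+2=-4, -6+4=-2, -6+11=5
a = -1: -1+-1=-2, -1+2=1, -1+4=3, -1+11=10
a = 2: 2+2=4, 2+4=6, 2+11=13
a = 4: 4+4=8, 4+11=15
a = 11: 11+11=22
Distinct sums: {-12, -7, -4, -2, 1, 3, 4, 5, 6, 8, 10, 13, 15, 22}
|A + A| = 14

|A + A| = 14


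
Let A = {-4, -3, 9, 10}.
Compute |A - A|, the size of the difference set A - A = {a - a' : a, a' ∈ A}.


A - A = {a - a' : a, a' ∈ A}; |A| = 4.
Bounds: 2|A|-1 ≤ |A - A| ≤ |A|² - |A| + 1, i.e. 7 ≤ |A - A| ≤ 13.
Note: 0 ∈ A - A always (from a - a). The set is symmetric: if d ∈ A - A then -d ∈ A - A.
Enumerate nonzero differences d = a - a' with a > a' (then include -d):
Positive differences: {1, 12, 13, 14}
Full difference set: {0} ∪ (positive diffs) ∪ (negative diffs).
|A - A| = 1 + 2·4 = 9 (matches direct enumeration: 9).

|A - A| = 9


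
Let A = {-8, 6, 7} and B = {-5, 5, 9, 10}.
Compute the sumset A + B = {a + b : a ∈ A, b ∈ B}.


A + B = {a + b : a ∈ A, b ∈ B}.
Enumerate all |A|·|B| = 3·4 = 12 pairs (a, b) and collect distinct sums.
a = -8: -8+-5=-13, -8+5=-3, -8+9=1, -8+10=2
a = 6: 6+-5=1, 6+5=11, 6+9=15, 6+10=16
a = 7: 7+-5=2, 7+5=12, 7+9=16, 7+10=17
Collecting distinct sums: A + B = {-13, -3, 1, 2, 11, 12, 15, 16, 17}
|A + B| = 9

A + B = {-13, -3, 1, 2, 11, 12, 15, 16, 17}


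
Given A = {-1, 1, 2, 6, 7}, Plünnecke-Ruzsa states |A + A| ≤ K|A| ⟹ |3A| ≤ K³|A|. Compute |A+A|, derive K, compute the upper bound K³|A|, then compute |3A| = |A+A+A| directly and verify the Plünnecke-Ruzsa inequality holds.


|A| = 5.
Step 1: Compute A + A by enumerating all 25 pairs.
A + A = {-2, 0, 1, 2, 3, 4, 5, 6, 7, 8, 9, 12, 13, 14}, so |A + A| = 14.
Step 2: Doubling constant K = |A + A|/|A| = 14/5 = 14/5 ≈ 2.8000.
Step 3: Plünnecke-Ruzsa gives |3A| ≤ K³·|A| = (2.8000)³ · 5 ≈ 109.7600.
Step 4: Compute 3A = A + A + A directly by enumerating all triples (a,b,c) ∈ A³; |3A| = 23.
Step 5: Check 23 ≤ 109.7600? Yes ✓.

K = 14/5, Plünnecke-Ruzsa bound K³|A| ≈ 109.7600, |3A| = 23, inequality holds.


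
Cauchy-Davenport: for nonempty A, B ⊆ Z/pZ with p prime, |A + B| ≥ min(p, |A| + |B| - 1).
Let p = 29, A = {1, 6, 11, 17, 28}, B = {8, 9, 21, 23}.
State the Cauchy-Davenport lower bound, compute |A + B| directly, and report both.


Cauchy-Davenport: |A + B| ≥ min(p, |A| + |B| - 1) for A, B nonempty in Z/pZ.
|A| = 5, |B| = 4, p = 29.
CD lower bound = min(29, 5 + 4 - 1) = min(29, 8) = 8.
Compute A + B mod 29 directly:
a = 1: 1+8=9, 1+9=10, 1+21=22, 1+23=24
a = 6: 6+8=14, 6+9=15, 6+21=27, 6+23=0
a = 11: 11+8=19, 11+9=20, 11+21=3, 11+23=5
a = 17: 17+8=25, 17+9=26, 17+21=9, 17+23=11
a = 28: 28+8=7, 28+9=8, 28+21=20, 28+23=22
A + B = {0, 3, 5, 7, 8, 9, 10, 11, 14, 15, 19, 20, 22, 24, 25, 26, 27}, so |A + B| = 17.
Verify: 17 ≥ 8? Yes ✓.

CD lower bound = 8, actual |A + B| = 17.


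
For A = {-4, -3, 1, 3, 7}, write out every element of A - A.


A - A = {a - a' : a, a' ∈ A}.
Compute a - a' for each ordered pair (a, a'):
a = -4: -4--4=0, -4--3=-1, -4-1=-5, -4-3=-7, -4-7=-11
a = -3: -3--4=1, -3--3=0, -3-1=-4, -3-3=-6, -3-7=-10
a = 1: 1--4=5, 1--3=4, 1-1=0, 1-3=-2, 1-7=-6
a = 3: 3--4=7, 3--3=6, 3-1=2, 3-3=0, 3-7=-4
a = 7: 7--4=11, 7--3=10, 7-1=6, 7-3=4, 7-7=0
Collecting distinct values (and noting 0 appears from a-a):
A - A = {-11, -10, -7, -6, -5, -4, -2, -1, 0, 1, 2, 4, 5, 6, 7, 10, 11}
|A - A| = 17

A - A = {-11, -10, -7, -6, -5, -4, -2, -1, 0, 1, 2, 4, 5, 6, 7, 10, 11}


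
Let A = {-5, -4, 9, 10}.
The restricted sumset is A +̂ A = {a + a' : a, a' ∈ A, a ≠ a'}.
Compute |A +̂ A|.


Restricted sumset: A +̂ A = {a + a' : a ∈ A, a' ∈ A, a ≠ a'}.
Equivalently, take A + A and drop any sum 2a that is achievable ONLY as a + a for a ∈ A (i.e. sums representable only with equal summands).
Enumerate pairs (a, a') with a < a' (symmetric, so each unordered pair gives one sum; this covers all a ≠ a'):
  -5 + -4 = -9
  -5 + 9 = 4
  -5 + 10 = 5
  -4 + 9 = 5
  -4 + 10 = 6
  9 + 10 = 19
Collected distinct sums: {-9, 4, 5, 6, 19}
|A +̂ A| = 5
(Reference bound: |A +̂ A| ≥ 2|A| - 3 for |A| ≥ 2, with |A| = 4 giving ≥ 5.)

|A +̂ A| = 5


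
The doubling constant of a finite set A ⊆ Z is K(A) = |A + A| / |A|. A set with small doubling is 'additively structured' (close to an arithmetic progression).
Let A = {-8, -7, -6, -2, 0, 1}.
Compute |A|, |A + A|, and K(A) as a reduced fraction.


|A| = 6.
Compute A + A by enumerating all 36 pairs.
A + A = {-16, -15, -14, -13, -12, -10, -9, -8, -7, -6, -5, -4, -2, -1, 0, 1, 2}, so |A + A| = 17.
K = |A + A| / |A| = 17/6 (already in lowest terms) ≈ 2.8333.
Reference: AP of size 6 gives K = 11/6 ≈ 1.8333; a fully generic set of size 6 gives K ≈ 3.5000.

|A| = 6, |A + A| = 17, K = 17/6.


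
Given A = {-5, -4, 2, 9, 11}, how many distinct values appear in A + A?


A + A = {a + a' : a, a' ∈ A}; |A| = 5.
General bounds: 2|A| - 1 ≤ |A + A| ≤ |A|(|A|+1)/2, i.e. 9 ≤ |A + A| ≤ 15.
Lower bound 2|A|-1 is attained iff A is an arithmetic progression.
Enumerate sums a + a' for a ≤ a' (symmetric, so this suffices):
a = -5: -5+-5=-10, -5+-4=-9, -5+2=-3, -5+9=4, -5+11=6
a = -4: -4+-4=-8, -4+2=-2, -4+9=5, -4+11=7
a = 2: 2+2=4, 2+9=11, 2+11=13
a = 9: 9+9=18, 9+11=20
a = 11: 11+11=22
Distinct sums: {-10, -9, -8, -3, -2, 4, 5, 6, 7, 11, 13, 18, 20, 22}
|A + A| = 14

|A + A| = 14


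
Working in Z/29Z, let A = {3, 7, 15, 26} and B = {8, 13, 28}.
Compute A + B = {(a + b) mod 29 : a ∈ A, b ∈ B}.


Work in Z/29Z: reduce every sum a + b modulo 29.
Enumerate all 12 pairs:
a = 3: 3+8=11, 3+13=16, 3+28=2
a = 7: 7+8=15, 7+13=20, 7+28=6
a = 15: 15+8=23, 15+13=28, 15+28=14
a = 26: 26+8=5, 26+13=10, 26+28=25
Distinct residues collected: {2, 5, 6, 10, 11, 14, 15, 16, 20, 23, 25, 28}
|A + B| = 12 (out of 29 total residues).

A + B = {2, 5, 6, 10, 11, 14, 15, 16, 20, 23, 25, 28}


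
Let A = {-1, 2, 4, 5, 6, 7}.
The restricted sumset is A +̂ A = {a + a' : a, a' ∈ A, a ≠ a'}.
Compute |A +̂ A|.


Restricted sumset: A +̂ A = {a + a' : a ∈ A, a' ∈ A, a ≠ a'}.
Equivalently, take A + A and drop any sum 2a that is achievable ONLY as a + a for a ∈ A (i.e. sums representable only with equal summands).
Enumerate pairs (a, a') with a < a' (symmetric, so each unordered pair gives one sum; this covers all a ≠ a'):
  -1 + 2 = 1
  -1 + 4 = 3
  -1 + 5 = 4
  -1 + 6 = 5
  -1 + 7 = 6
  2 + 4 = 6
  2 + 5 = 7
  2 + 6 = 8
  2 + 7 = 9
  4 + 5 = 9
  4 + 6 = 10
  4 + 7 = 11
  5 + 6 = 11
  5 + 7 = 12
  6 + 7 = 13
Collected distinct sums: {1, 3, 4, 5, 6, 7, 8, 9, 10, 11, 12, 13}
|A +̂ A| = 12
(Reference bound: |A +̂ A| ≥ 2|A| - 3 for |A| ≥ 2, with |A| = 6 giving ≥ 9.)

|A +̂ A| = 12


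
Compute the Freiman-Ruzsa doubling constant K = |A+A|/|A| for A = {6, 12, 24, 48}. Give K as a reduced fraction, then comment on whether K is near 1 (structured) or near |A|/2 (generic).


|A| = 4.
Compute A + A by enumerating all 16 pairs.
A + A = {12, 18, 24, 30, 36, 48, 54, 60, 72, 96}, so |A + A| = 10.
K = |A + A| / |A| = 10/4 = 5/2 ≈ 2.5000.
Reference: AP of size 4 gives K = 7/4 ≈ 1.7500; a fully generic set of size 4 gives K ≈ 2.5000.

|A| = 4, |A + A| = 10, K = 10/4 = 5/2.


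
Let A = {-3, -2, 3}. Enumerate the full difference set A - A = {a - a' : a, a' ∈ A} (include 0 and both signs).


A - A = {a - a' : a, a' ∈ A}.
Compute a - a' for each ordered pair (a, a'):
a = -3: -3--3=0, -3--2=-1, -3-3=-6
a = -2: -2--3=1, -2--2=0, -2-3=-5
a = 3: 3--3=6, 3--2=5, 3-3=0
Collecting distinct values (and noting 0 appears from a-a):
A - A = {-6, -5, -1, 0, 1, 5, 6}
|A - A| = 7

A - A = {-6, -5, -1, 0, 1, 5, 6}


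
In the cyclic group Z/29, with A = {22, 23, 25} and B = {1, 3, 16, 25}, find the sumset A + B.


Work in Z/29Z: reduce every sum a + b modulo 29.
Enumerate all 12 pairs:
a = 22: 22+1=23, 22+3=25, 22+16=9, 22+25=18
a = 23: 23+1=24, 23+3=26, 23+16=10, 23+25=19
a = 25: 25+1=26, 25+3=28, 25+16=12, 25+25=21
Distinct residues collected: {9, 10, 12, 18, 19, 21, 23, 24, 25, 26, 28}
|A + B| = 11 (out of 29 total residues).

A + B = {9, 10, 12, 18, 19, 21, 23, 24, 25, 26, 28}


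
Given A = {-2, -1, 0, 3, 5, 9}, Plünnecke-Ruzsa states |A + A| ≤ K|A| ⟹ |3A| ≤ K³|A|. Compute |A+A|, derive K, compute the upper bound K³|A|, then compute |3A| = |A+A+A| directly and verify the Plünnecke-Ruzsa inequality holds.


|A| = 6.
Step 1: Compute A + A by enumerating all 36 pairs.
A + A = {-4, -3, -2, -1, 0, 1, 2, 3, 4, 5, 6, 7, 8, 9, 10, 12, 14, 18}, so |A + A| = 18.
Step 2: Doubling constant K = |A + A|/|A| = 18/6 = 18/6 ≈ 3.0000.
Step 3: Plünnecke-Ruzsa gives |3A| ≤ K³·|A| = (3.0000)³ · 6 ≈ 162.0000.
Step 4: Compute 3A = A + A + A directly by enumerating all triples (a,b,c) ∈ A³; |3A| = 29.
Step 5: Check 29 ≤ 162.0000? Yes ✓.

K = 18/6, Plünnecke-Ruzsa bound K³|A| ≈ 162.0000, |3A| = 29, inequality holds.


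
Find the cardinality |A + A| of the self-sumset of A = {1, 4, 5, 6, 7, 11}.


A + A = {a + a' : a, a' ∈ A}; |A| = 6.
General bounds: 2|A| - 1 ≤ |A + A| ≤ |A|(|A|+1)/2, i.e. 11 ≤ |A + A| ≤ 21.
Lower bound 2|A|-1 is attained iff A is an arithmetic progression.
Enumerate sums a + a' for a ≤ a' (symmetric, so this suffices):
a = 1: 1+1=2, 1+4=5, 1+5=6, 1+6=7, 1+7=8, 1+11=12
a = 4: 4+4=8, 4+5=9, 4+6=10, 4+7=11, 4+11=15
a = 5: 5+5=10, 5+6=11, 5+7=12, 5+11=16
a = 6: 6+6=12, 6+7=13, 6+11=17
a = 7: 7+7=14, 7+11=18
a = 11: 11+11=22
Distinct sums: {2, 5, 6, 7, 8, 9, 10, 11, 12, 13, 14, 15, 16, 17, 18, 22}
|A + A| = 16

|A + A| = 16
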